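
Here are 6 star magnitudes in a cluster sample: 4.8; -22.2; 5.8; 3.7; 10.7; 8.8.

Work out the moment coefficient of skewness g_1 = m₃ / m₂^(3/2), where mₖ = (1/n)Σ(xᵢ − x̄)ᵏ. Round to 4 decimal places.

x̄ = (4.8 - 22.2 + 5.8 + 3.7 + 10.7 + 8.8) / 6 = 1.9333
deviations (xᵢ − x̄): 2.8667, -24.1333, 3.8667, 1.7667, 8.7667, 6.8667
Σ(xᵢ − x̄)² = 732.7133 ⇒ m₂ = 732.7133/6 = 122.11889
Σ(xᵢ − x̄)³ = -12971.2716 ⇒ m₃ = -12971.2716/6 = -2161.87859
m₂^(3/2) = 122.11889^(1.5) = 1349.50428
g_1 = m₃ / m₂^(3/2) = -2161.87859 / 1349.50428 ≈ -1.6020

-1.6020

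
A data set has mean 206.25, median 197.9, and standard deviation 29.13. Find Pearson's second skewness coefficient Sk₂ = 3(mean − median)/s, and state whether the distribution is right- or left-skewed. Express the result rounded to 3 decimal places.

0.860, right-skewed

Sk₂ = 3(206.25 − 197.9) / 29.13 = 3 × 8.3500 / 29.13
    = 25.0500 / 29.13 ≈ 0.860
Sk₂ > 0 ⇒ mean > median ⇒ right-skewed (positive skew).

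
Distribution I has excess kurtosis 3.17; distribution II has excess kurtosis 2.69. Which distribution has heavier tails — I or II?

I

Higher excess kurtosis ⇒ heavier tails relative to the normal distribution.
3.17 vs 2.69: the larger is 3.17, so I has heavier tails.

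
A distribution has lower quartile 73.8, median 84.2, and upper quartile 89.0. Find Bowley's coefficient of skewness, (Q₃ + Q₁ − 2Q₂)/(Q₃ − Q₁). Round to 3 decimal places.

-0.368

numerator: Q₃ + Q₁ − 2Q₂ = 89.0 + 73.8 − 2×84.2 = -5.6000
denominator: Q₃ − Q₁ = 89.0 − 73.8 = 15.2000
Bowley skewness = -5.6000 / 15.2000 ≈ -0.368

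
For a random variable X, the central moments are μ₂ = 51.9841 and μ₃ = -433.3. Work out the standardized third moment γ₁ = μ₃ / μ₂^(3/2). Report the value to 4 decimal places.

σ = √μ₂ = √51.9841 = 7.21000
σ³ = μ₂^(3/2) = 374.80536
γ₁ = μ₃/σ³ = -433.3 / 374.80536 ≈ -1.1561

-1.1561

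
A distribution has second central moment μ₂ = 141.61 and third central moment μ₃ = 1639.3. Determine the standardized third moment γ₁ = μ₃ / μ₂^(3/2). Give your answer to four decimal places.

σ = √μ₂ = √141.61 = 11.90000
σ³ = μ₂^(3/2) = 1685.15900
γ₁ = μ₃/σ³ = 1639.3 / 1685.15900 ≈ 0.9728

0.9728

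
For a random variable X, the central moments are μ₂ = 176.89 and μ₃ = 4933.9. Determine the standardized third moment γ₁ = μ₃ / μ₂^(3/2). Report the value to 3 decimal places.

σ = √μ₂ = √176.89 = 13.30000
σ³ = μ₂^(3/2) = 2352.63700
γ₁ = μ₃/σ³ = 4933.9 / 2352.63700 ≈ 2.097

2.097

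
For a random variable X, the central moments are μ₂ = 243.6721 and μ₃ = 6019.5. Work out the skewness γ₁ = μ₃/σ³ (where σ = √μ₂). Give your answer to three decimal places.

1.583

σ = √μ₂ = √243.6721 = 15.61000
σ³ = μ₂^(3/2) = 3803.72148
γ₁ = μ₃/σ³ = 6019.5 / 3803.72148 ≈ 1.583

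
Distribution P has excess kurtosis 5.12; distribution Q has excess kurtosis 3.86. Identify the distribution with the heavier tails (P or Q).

P

Higher excess kurtosis ⇒ heavier tails relative to the normal distribution.
5.12 vs 3.86: the larger is 5.12, so P has heavier tails.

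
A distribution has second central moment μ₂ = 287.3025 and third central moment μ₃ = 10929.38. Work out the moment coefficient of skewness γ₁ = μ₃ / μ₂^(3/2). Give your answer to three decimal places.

σ = √μ₂ = √287.3025 = 16.95000
σ³ = μ₂^(3/2) = 4869.77738
γ₁ = μ₃/σ³ = 10929.38 / 4869.77738 ≈ 2.244

2.244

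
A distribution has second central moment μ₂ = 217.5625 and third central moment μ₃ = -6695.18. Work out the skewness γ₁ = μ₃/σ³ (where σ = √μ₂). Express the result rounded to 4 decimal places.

σ = √μ₂ = √217.5625 = 14.75000
σ³ = μ₂^(3/2) = 3209.04688
γ₁ = μ₃/σ³ = -6695.18 / 3209.04688 ≈ -2.0863

-2.0863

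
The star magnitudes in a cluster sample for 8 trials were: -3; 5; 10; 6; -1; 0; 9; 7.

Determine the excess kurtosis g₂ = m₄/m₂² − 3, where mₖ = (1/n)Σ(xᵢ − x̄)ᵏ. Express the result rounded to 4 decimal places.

x̄ = 4.1250
Σ(xᵢ − x̄)² = 164.8750 ⇒ m₂ = 20.60938
Σ(xᵢ − x̄)⁴ = 5393.9629 ⇒ m₄ = 674.24536
m₂² = 424.74634
g₂ = m₄/m₂² − 3 = 1.58741 − 3 ≈ -1.4126

-1.4126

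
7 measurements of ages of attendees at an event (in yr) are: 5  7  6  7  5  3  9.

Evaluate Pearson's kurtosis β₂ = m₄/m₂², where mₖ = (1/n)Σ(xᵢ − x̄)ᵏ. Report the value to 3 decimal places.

2.401

x̄ = 6.0000
Σ(xᵢ − x̄)² = 22.0000 ⇒ m₂ = 3.14286
Σ(xᵢ − x̄)⁴ = 166.0000 ⇒ m₄ = 23.71429
m₂² = 9.87755
β₂ = m₄/m₂² = 23.71429 / 9.87755 ≈ 2.401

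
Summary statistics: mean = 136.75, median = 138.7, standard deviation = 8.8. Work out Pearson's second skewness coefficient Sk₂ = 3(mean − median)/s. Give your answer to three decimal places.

-0.665

Sk₂ = 3(136.75 − 138.7) / 8.8 = 3 × -1.9500 / 8.8
    = -5.8500 / 8.8 ≈ -0.665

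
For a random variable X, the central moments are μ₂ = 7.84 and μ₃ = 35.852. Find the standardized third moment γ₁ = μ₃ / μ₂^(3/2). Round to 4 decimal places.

σ = √μ₂ = √7.84 = 2.80000
σ³ = μ₂^(3/2) = 21.95200
γ₁ = μ₃/σ³ = 35.852 / 21.95200 ≈ 1.6332

1.6332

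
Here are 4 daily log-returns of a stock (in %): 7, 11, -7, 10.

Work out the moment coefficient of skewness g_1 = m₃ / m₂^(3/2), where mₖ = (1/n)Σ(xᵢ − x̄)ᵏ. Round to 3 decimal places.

x̄ = (7 + 11 - 7 + 10) / 4 = 5.2500
deviations (xᵢ − x̄): 1.7500, 5.7500, -12.2500, 4.7500
Σ(xᵢ − x̄)² = 208.7500 ⇒ m₂ = 208.7500/4 = 52.18750
Σ(xᵢ − x̄)³ = -1535.6250 ⇒ m₃ = -1535.6250/4 = -383.90625
m₂^(3/2) = 52.18750^(1.5) = 377.00728
g_1 = m₃ / m₂^(3/2) = -383.90625 / 377.00728 ≈ -1.018

-1.018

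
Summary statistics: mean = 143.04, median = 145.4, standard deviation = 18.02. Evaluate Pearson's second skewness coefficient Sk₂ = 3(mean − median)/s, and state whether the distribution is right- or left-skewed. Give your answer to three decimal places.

Sk₂ = 3(143.04 − 145.4) / 18.02 = 3 × -2.3600 / 18.02
    = -7.0800 / 18.02 ≈ -0.393
Sk₂ < 0 ⇒ mean < median ⇒ left-skewed (negative skew).

-0.393, left-skewed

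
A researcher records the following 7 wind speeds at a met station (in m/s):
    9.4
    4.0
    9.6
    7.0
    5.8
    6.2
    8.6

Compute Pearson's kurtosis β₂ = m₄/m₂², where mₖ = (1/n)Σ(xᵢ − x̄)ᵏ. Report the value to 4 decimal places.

x̄ = 7.2286
Σ(xᵢ − x̄)² = 25.7943 ⇒ m₂ = 3.68490
Σ(xᵢ − x̄)⁴ = 171.3353 ⇒ m₄ = 24.47647
m₂² = 13.57847
β₂ = m₄/m₂² = 24.47647 / 13.57847 ≈ 1.8026

1.8026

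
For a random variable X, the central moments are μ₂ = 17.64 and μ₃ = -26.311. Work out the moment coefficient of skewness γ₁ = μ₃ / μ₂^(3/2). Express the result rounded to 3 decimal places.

-0.355

σ = √μ₂ = √17.64 = 4.20000
σ³ = μ₂^(3/2) = 74.08800
γ₁ = μ₃/σ³ = -26.311 / 74.08800 ≈ -0.355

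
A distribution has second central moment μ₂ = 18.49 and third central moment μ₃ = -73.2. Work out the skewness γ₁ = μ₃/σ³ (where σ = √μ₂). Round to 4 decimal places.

-0.9207

σ = √μ₂ = √18.49 = 4.30000
σ³ = μ₂^(3/2) = 79.50700
γ₁ = μ₃/σ³ = -73.2 / 79.50700 ≈ -0.9207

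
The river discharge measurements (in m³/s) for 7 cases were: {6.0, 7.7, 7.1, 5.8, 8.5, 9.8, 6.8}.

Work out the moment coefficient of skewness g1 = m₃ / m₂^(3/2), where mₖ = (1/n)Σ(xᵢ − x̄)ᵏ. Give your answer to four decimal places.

x̄ = (6.0 + 7.7 + 7.1 + 5.8 + 8.5 + 9.8 + 6.8) / 7 = 7.3857
deviations (xᵢ − x̄): -1.3857, 0.3143, -0.2857, -1.5857, 1.1143, 2.4143, -0.5857
Σ(xᵢ − x̄)² = 12.0286 ⇒ m₂ = 12.0286/7 = 1.71837
Σ(xᵢ − x̄)³ = 8.6145 ⇒ m₃ = 8.6145/7 = 1.23065
m₂^(3/2) = 1.71837^(1.5) = 2.25255
g1 = m₃ / m₂^(3/2) = 1.23065 / 2.25255 ≈ 0.5463

0.5463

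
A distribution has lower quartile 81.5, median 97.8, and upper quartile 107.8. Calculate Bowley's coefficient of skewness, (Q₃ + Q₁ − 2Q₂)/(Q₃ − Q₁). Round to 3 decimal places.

-0.240

numerator: Q₃ + Q₁ − 2Q₂ = 107.8 + 81.5 − 2×97.8 = -6.3000
denominator: Q₃ − Q₁ = 107.8 − 81.5 = 26.3000
Bowley skewness = -6.3000 / 26.3000 ≈ -0.240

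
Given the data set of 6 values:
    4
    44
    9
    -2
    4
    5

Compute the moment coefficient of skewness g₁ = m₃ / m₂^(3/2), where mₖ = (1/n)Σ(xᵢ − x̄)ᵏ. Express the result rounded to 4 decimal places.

1.6085

x̄ = (4 + 44 + 9 - 2 + 4 + 5) / 6 = 10.6667
deviations (xᵢ − x̄): -6.6667, 33.3333, -1.6667, -12.6667, -6.6667, -5.6667
Σ(xᵢ − x̄)² = 1395.3333 ⇒ m₂ = 1395.3333/6 = 232.55556
Σ(xᵢ − x̄)³ = 34225.5556 ⇒ m₃ = 34225.5556/6 = 5704.25926
m₂^(3/2) = 232.55556^(1.5) = 3546.41927
g₁ = m₃ / m₂^(3/2) = 5704.25926 / 3546.41927 ≈ 1.6085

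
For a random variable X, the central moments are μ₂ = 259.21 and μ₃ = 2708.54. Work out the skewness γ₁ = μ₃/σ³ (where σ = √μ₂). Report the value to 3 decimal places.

σ = √μ₂ = √259.21 = 16.10000
σ³ = μ₂^(3/2) = 4173.28100
γ₁ = μ₃/σ³ = 2708.54 / 4173.28100 ≈ 0.649

0.649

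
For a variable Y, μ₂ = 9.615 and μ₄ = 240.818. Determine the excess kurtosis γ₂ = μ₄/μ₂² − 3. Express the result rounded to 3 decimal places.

μ₂² = 9.615² = 92.44823
μ₄/μ₂² = 240.818 / 92.44823 = 2.60490
γ₂ = 2.60490 − 3 ≈ -0.395

-0.395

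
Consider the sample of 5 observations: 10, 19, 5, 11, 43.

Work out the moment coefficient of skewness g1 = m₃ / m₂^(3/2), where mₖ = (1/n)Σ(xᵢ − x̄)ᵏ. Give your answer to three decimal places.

x̄ = (10 + 19 + 5 + 11 + 43) / 5 = 17.6000
deviations (xᵢ − x̄): -7.6000, 1.4000, -12.6000, -6.6000, 25.4000
Σ(xᵢ − x̄)² = 907.2000 ⇒ m₂ = 907.2000/5 = 181.44000
Σ(xᵢ − x̄)³ = 13662.9600 ⇒ m₃ = 13662.9600/5 = 2732.59200
m₂^(3/2) = 181.44000^(1.5) = 2443.99074
g1 = m₃ / m₂^(3/2) = 2732.59200 / 2443.99074 ≈ 1.118

1.118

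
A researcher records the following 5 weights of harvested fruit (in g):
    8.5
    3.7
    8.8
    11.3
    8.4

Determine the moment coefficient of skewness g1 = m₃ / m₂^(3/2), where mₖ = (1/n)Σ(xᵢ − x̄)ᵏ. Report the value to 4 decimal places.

-0.7445

x̄ = (8.5 + 3.7 + 8.8 + 11.3 + 8.4) / 5 = 8.1400
deviations (xᵢ − x̄): 0.3600, -4.4400, 0.6600, 3.1600, 0.2600
Σ(xᵢ − x̄)² = 30.3320 ⇒ m₂ = 30.3320/5 = 6.06640
Σ(xᵢ − x̄)³ = -55.6222 ⇒ m₃ = -55.6222/5 = -11.12443
m₂^(3/2) = 6.06640^(1.5) = 14.94158
g1 = m₃ / m₂^(3/2) = -11.12443 / 14.94158 ≈ -0.7445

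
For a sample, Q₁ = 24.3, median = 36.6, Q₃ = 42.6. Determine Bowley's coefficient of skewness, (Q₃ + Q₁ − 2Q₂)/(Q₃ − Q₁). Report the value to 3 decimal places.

-0.344

numerator: Q₃ + Q₁ − 2Q₂ = 42.6 + 24.3 − 2×36.6 = -6.3000
denominator: Q₃ − Q₁ = 42.6 − 24.3 = 18.3000
Bowley skewness = -6.3000 / 18.3000 ≈ -0.344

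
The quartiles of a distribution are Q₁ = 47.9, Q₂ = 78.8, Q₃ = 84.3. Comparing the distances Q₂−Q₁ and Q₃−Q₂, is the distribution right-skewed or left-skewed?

left-skewed

Q₂ − Q₁ = 30.9;  Q₃ − Q₂ = 5.5
Q₂ − Q₁ > Q₃ − Q₂ ⇒ the lower half is more spread out ⇒ left-skewed.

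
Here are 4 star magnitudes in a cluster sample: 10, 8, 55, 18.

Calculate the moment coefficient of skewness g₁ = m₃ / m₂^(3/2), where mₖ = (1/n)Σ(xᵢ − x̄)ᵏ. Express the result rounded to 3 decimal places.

1.027

x̄ = (10 + 8 + 55 + 18) / 4 = 22.7500
deviations (xᵢ − x̄): -12.7500, -14.7500, 32.2500, -4.7500
Σ(xᵢ − x̄)² = 1442.7500 ⇒ m₂ = 1442.7500/4 = 360.68750
Σ(xᵢ − x̄)³ = 28153.1250 ⇒ m₃ = 28153.1250/4 = 7038.28125
m₂^(3/2) = 360.68750^(1.5) = 6850.09568
g₁ = m₃ / m₂^(3/2) = 7038.28125 / 6850.09568 ≈ 1.027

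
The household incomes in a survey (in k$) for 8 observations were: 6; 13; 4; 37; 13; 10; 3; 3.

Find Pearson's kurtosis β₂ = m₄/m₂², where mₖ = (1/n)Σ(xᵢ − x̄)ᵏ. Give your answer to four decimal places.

4.6813

x̄ = 11.1250
Σ(xᵢ − x̄)² = 886.8750 ⇒ m₂ = 110.85938
Σ(xᵢ − x̄)⁴ = 460260.6504 ⇒ m₄ = 57532.58130
m₂² = 12289.80103
β₂ = m₄/m₂² = 57532.58130 / 12289.80103 ≈ 4.6813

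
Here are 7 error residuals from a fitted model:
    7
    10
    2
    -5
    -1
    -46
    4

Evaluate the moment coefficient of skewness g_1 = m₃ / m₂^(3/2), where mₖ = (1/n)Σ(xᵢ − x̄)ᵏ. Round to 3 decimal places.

x̄ = (7 + 10 + 2 - 5 - 1 - 46 + 4) / 7 = -4.1429
deviations (xᵢ − x̄): 11.1429, 14.1429, 6.1429, -0.8571, 3.1429, -41.8571, 8.1429
Σ(xᵢ − x̄)² = 2190.8571 ⇒ m₂ = 2190.8571/7 = 312.97959
Σ(xᵢ − x̄)³ = -68320.0408 ⇒ m₃ = -68320.0408/7 = -9760.00583
m₂^(3/2) = 312.97959^(1.5) = 5536.99370
g_1 = m₃ / m₂^(3/2) = -9760.00583 / 5536.99370 ≈ -1.763

-1.763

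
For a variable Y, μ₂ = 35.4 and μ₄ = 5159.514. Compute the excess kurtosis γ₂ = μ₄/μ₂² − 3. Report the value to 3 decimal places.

1.117

μ₂² = 35.4² = 1253.16000
μ₄/μ₂² = 5159.514 / 1253.16000 = 4.11720
γ₂ = 4.11720 − 3 ≈ 1.117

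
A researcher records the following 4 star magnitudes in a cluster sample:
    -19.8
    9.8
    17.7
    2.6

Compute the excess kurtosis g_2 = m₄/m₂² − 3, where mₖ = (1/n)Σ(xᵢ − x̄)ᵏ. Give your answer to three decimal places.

-0.998

x̄ = 2.5750
Σ(xᵢ − x̄)² = 781.6075 ⇒ m₂ = 195.40188
Σ(xᵢ − x̄)⁴ = 305699.6518 ⇒ m₄ = 76424.91296
m₂² = 38181.89275
g_2 = m₄/m₂² − 3 = 2.00160 − 3 ≈ -0.998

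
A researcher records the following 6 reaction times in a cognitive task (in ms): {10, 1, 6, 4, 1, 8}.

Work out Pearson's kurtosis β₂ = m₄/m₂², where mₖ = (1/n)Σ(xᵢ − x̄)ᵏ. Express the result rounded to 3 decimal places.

1.583

x̄ = 5.0000
Σ(xᵢ − x̄)² = 68.0000 ⇒ m₂ = 11.33333
Σ(xᵢ − x̄)⁴ = 1220.0000 ⇒ m₄ = 203.33333
m₂² = 128.44444
β₂ = m₄/m₂² = 203.33333 / 128.44444 ≈ 1.583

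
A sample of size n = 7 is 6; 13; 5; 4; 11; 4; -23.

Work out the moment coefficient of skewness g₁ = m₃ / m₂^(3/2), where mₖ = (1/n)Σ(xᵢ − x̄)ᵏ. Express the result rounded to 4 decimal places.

x̄ = (6 + 13 + 5 + 4 + 11 + 4 - 23) / 7 = 2.8571
deviations (xᵢ − x̄): 3.1429, 10.1429, 2.1429, 1.1429, 8.1429, 1.1429, -25.8571
Σ(xᵢ − x̄)² = 854.8571 ⇒ m₂ = 854.8571/7 = 122.12245
Σ(xᵢ − x̄)³ = -15660.6122 ⇒ m₃ = -15660.6122/7 = -2237.23032
m₂^(3/2) = 122.12245^(1.5) = 1349.56329
g₁ = m₃ / m₂^(3/2) = -2237.23032 / 1349.56329 ≈ -1.6577

-1.6577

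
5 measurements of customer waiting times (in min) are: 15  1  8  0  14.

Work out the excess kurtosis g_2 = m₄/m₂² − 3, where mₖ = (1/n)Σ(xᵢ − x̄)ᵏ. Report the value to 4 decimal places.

-1.7258

x̄ = 7.6000
Σ(xᵢ − x̄)² = 197.2000 ⇒ m₂ = 39.44000
Σ(xᵢ − x̄)⁴ = 9910.0960 ⇒ m₄ = 1982.01920
m₂² = 1555.51360
g_2 = m₄/m₂² − 3 = 1.27419 − 3 ≈ -1.7258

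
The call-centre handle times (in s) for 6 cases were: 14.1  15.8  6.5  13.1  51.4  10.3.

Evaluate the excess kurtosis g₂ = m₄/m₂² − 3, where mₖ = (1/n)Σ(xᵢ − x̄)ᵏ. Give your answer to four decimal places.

0.9332

x̄ = 18.5333
Σ(xᵢ − x̄)² = 1349.4533 ⇒ m₂ = 224.90889
Σ(xᵢ − x̄)⁴ = 1193746.6027 ⇒ m₄ = 198957.76712
m₂² = 50584.00830
g₂ = m₄/m₂² − 3 = 3.93321 − 3 ≈ 0.9332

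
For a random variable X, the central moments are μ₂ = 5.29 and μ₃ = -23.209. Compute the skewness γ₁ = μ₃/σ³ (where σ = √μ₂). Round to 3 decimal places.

-1.908

σ = √μ₂ = √5.29 = 2.30000
σ³ = μ₂^(3/2) = 12.16700
γ₁ = μ₃/σ³ = -23.209 / 12.16700 ≈ -1.908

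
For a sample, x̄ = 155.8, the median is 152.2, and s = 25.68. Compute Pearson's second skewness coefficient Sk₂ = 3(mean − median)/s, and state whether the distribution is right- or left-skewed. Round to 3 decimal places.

0.421, right-skewed

Sk₂ = 3(155.8 − 152.2) / 25.68 = 3 × 3.6000 / 25.68
    = 10.8000 / 25.68 ≈ 0.421
Sk₂ > 0 ⇒ mean > median ⇒ right-skewed (positive skew).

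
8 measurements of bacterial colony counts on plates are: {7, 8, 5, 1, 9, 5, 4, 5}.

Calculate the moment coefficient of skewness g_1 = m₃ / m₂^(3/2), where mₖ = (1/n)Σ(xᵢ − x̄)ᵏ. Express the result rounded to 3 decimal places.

-0.320

x̄ = (7 + 8 + 5 + 1 + 9 + 5 + 4 + 5) / 8 = 5.5000
deviations (xᵢ − x̄): 1.5000, 2.5000, -0.5000, -4.5000, 3.5000, -0.5000, -1.5000, -0.5000
Σ(xᵢ − x̄)² = 44.0000 ⇒ m₂ = 44.0000/8 = 5.50000
Σ(xᵢ − x̄)³ = -33.0000 ⇒ m₃ = -33.0000/8 = -4.12500
m₂^(3/2) = 5.50000^(1.5) = 12.89864
g_1 = m₃ / m₂^(3/2) = -4.12500 / 12.89864 ≈ -0.320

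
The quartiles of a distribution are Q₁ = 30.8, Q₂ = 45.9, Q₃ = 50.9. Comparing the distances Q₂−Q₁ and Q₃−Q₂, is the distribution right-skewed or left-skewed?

Q₂ − Q₁ = 15.1;  Q₃ − Q₂ = 5.0
Q₂ − Q₁ > Q₃ − Q₂ ⇒ the lower half is more spread out ⇒ left-skewed.

left-skewed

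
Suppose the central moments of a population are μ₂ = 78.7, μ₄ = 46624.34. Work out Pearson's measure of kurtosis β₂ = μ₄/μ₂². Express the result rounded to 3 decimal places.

μ₂² = 78.7² = 6193.69000
μ₄/μ₂² = 46624.34 / 6193.69000 = 7.52772
β₂ ≈ 7.528

7.528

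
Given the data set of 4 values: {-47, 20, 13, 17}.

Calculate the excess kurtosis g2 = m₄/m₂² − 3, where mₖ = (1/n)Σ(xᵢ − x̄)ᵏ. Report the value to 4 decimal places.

-0.6883

x̄ = 0.7500
Σ(xᵢ − x̄)² = 3064.7500 ⇒ m₂ = 766.18750
Σ(xᵢ − x̄)⁴ = 5428249.3281 ⇒ m₄ = 1357062.33203
m₂² = 587043.28516
g2 = m₄/m₂² − 3 = 2.31169 − 3 ≈ -0.6883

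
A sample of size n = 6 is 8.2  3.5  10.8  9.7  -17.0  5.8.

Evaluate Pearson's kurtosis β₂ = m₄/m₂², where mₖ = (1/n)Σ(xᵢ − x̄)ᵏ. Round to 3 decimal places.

x̄ = 3.5000
Σ(xᵢ − x̄)² = 539.3600 ⇒ m₂ = 89.89333
Σ(xᵢ − x̄)⁴ = 181443.4724 ⇒ m₄ = 30240.57873
m₂² = 8080.81138
β₂ = m₄/m₂² = 30240.57873 / 8080.81138 ≈ 3.742

3.742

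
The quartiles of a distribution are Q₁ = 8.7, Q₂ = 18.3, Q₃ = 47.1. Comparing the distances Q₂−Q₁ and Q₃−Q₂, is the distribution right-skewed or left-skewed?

Q₂ − Q₁ = 9.6;  Q₃ − Q₂ = 28.8
Q₃ − Q₂ > Q₂ − Q₁ ⇒ the upper half is more spread out ⇒ right-skewed.

right-skewed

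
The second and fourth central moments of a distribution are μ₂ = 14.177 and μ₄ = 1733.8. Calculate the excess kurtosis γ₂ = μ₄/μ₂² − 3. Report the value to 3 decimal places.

μ₂² = 14.177² = 200.98733
μ₄/μ₂² = 1733.8 / 200.98733 = 8.62641
γ₂ = 8.62641 − 3 ≈ 5.626

5.626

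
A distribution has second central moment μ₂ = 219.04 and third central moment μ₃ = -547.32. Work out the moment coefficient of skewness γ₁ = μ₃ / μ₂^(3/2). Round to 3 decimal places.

σ = √μ₂ = √219.04 = 14.80000
σ³ = μ₂^(3/2) = 3241.79200
γ₁ = μ₃/σ³ = -547.32 / 3241.79200 ≈ -0.169

-0.169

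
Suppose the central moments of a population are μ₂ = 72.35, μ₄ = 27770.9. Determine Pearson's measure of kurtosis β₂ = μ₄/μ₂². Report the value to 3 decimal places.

μ₂² = 72.35² = 5234.52250
μ₄/μ₂² = 27770.9 / 5234.52250 = 5.30534
β₂ ≈ 5.305

5.305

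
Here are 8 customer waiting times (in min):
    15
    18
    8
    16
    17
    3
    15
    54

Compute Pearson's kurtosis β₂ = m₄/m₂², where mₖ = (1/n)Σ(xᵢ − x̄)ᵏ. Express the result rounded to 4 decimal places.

5.0315

x̄ = 18.2500
Σ(xᵢ − x̄)² = 1643.5000 ⇒ m₂ = 205.43750
Σ(xᵢ − x̄)⁴ = 1698818.4063 ⇒ m₄ = 212352.30078
m₂² = 42204.56641
β₂ = m₄/m₂² = 212352.30078 / 42204.56641 ≈ 5.0315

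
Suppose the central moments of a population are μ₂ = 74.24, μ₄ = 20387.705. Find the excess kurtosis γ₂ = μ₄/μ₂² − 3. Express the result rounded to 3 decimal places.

μ₂² = 74.24² = 5511.57760
μ₄/μ₂² = 20387.705 / 5511.57760 = 3.69907
γ₂ = 3.69907 − 3 ≈ 0.699

0.699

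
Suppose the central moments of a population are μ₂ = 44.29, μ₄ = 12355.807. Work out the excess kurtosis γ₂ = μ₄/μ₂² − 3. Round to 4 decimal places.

μ₂² = 44.29² = 1961.60410
μ₄/μ₂² = 12355.807 / 1961.60410 = 6.29883
γ₂ = 6.29883 − 3 ≈ 3.2988

3.2988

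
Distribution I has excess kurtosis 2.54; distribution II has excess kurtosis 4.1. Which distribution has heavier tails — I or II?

Higher excess kurtosis ⇒ heavier tails relative to the normal distribution.
2.54 vs 4.1: the larger is 4.1, so II has heavier tails.

II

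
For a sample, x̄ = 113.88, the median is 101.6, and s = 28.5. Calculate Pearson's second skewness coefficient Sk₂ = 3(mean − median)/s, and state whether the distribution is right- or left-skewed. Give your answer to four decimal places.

Sk₂ = 3(113.88 − 101.6) / 28.5 = 3 × 12.2800 / 28.5
    = 36.8400 / 28.5 ≈ 1.2926
Sk₂ > 0 ⇒ mean > median ⇒ right-skewed (positive skew).

1.2926, right-skewed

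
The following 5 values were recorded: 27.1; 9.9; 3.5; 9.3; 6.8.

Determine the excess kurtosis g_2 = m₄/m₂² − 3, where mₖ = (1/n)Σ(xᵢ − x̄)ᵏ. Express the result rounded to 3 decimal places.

-0.081

x̄ = 11.3200
Σ(xᵢ − x̄)² = 336.6880 ⇒ m₂ = 67.33760
Σ(xᵢ − x̄)⁴ = 66182.9161 ⇒ m₄ = 13236.58321
m₂² = 4534.35237
g_2 = m₄/m₂² − 3 = 2.91918 − 3 ≈ -0.081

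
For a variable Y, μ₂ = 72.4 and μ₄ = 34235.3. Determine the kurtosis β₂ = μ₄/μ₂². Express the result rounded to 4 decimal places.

μ₂² = 72.4² = 5241.76000
μ₄/μ₂² = 34235.3 / 5241.76000 = 6.53126
β₂ ≈ 6.5313

6.5313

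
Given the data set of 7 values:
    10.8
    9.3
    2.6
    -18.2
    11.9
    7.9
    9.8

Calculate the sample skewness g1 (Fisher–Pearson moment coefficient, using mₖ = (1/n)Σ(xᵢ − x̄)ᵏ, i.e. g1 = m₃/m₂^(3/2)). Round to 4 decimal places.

-1.7351

x̄ = (10.8 + 9.3 + 2.6 - 18.2 + 11.9 + 7.9 + 9.8) / 7 = 4.8714
deviations (xᵢ − x̄): 5.9286, 4.4286, -2.2714, -23.0714, 7.0286, 3.0286, 4.9286
Σ(xᵢ − x̄)² = 675.0743 ⇒ m₂ = 675.0743/7 = 96.43918
Σ(xᵢ − x̄)³ = -11502.4823 ⇒ m₃ = -11502.4823/7 = -1643.21176
m₂^(3/2) = 96.43918^(1.5) = 947.06609
g1 = m₃ / m₂^(3/2) = -1643.21176 / 947.06609 ≈ -1.7351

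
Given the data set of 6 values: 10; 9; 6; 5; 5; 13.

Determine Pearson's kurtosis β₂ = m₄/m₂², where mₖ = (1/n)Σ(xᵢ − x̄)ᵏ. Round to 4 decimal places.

1.8195

x̄ = 8.0000
Σ(xᵢ − x̄)² = 52.0000 ⇒ m₂ = 8.66667
Σ(xᵢ − x̄)⁴ = 820.0000 ⇒ m₄ = 136.66667
m₂² = 75.11111
β₂ = m₄/m₂² = 136.66667 / 75.11111 ≈ 1.8195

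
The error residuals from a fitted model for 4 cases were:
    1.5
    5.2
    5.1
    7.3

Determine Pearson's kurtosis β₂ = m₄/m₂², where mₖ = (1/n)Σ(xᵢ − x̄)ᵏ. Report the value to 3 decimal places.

2.060

x̄ = 4.7750
Σ(xᵢ − x̄)² = 17.3875 ⇒ m₂ = 4.34688
Σ(xᵢ − x̄)⁴ = 155.7314 ⇒ m₄ = 38.93285
m₂² = 18.89532
β₂ = m₄/m₂² = 38.93285 / 18.89532 ≈ 2.060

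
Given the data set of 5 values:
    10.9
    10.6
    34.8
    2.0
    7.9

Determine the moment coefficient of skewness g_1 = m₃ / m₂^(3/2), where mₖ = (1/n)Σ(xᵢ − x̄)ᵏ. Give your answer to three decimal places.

x̄ = (10.9 + 10.6 + 34.8 + 2.0 + 7.9) / 5 = 13.2400
deviations (xᵢ − x̄): -2.3400, -2.6400, 21.5600, -11.2400, -5.3400
Σ(xᵢ − x̄)² = 632.1320 ⇒ m₂ = 632.1320/5 = 126.42640
Σ(xᵢ − x̄)³ = 8418.2918 ⇒ m₃ = 8418.2918/5 = 1683.65837
m₂^(3/2) = 126.42640^(1.5) = 1421.53206
g_1 = m₃ / m₂^(3/2) = 1683.65837 / 1421.53206 ≈ 1.184

1.184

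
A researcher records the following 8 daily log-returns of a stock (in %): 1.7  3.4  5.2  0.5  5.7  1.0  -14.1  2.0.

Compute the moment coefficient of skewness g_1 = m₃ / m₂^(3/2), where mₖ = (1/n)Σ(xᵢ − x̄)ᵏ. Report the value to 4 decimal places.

-1.8557

x̄ = (1.7 + 3.4 + 5.2 + 0.5 + 5.7 + 1.0 - 14.1 + 2.0) / 8 = 0.6750
deviations (xᵢ − x̄): 1.0250, 2.7250, 4.5250, -0.1750, 5.0250, 0.3250, -14.7750, 1.3250
Σ(xᵢ − x̄)² = 274.3950 ⇒ m₂ = 274.3950/8 = 34.29938
Σ(xᵢ − x̄)³ = -2982.1883 ⇒ m₃ = -2982.1883/8 = -372.77353
m₂^(3/2) = 34.29938^(1.5) = 200.87658
g_1 = m₃ / m₂^(3/2) = -372.77353 / 200.87658 ≈ -1.8557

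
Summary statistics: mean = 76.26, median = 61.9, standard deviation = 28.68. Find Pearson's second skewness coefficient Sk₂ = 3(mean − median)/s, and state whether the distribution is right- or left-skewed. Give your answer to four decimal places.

Sk₂ = 3(76.26 − 61.9) / 28.68 = 3 × 14.3600 / 28.68
    = 43.0800 / 28.68 ≈ 1.5021
Sk₂ > 0 ⇒ mean > median ⇒ right-skewed (positive skew).

1.5021, right-skewed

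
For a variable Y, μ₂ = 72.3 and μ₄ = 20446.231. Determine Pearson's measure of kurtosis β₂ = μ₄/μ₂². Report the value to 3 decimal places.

μ₂² = 72.3² = 5227.29000
μ₄/μ₂² = 20446.231 / 5227.29000 = 3.91144
β₂ ≈ 3.911

3.911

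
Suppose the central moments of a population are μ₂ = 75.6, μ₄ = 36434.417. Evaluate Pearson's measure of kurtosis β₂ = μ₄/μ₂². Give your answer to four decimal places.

6.3748

μ₂² = 75.6² = 5715.36000
μ₄/μ₂² = 36434.417 / 5715.36000 = 6.37482
β₂ ≈ 6.3748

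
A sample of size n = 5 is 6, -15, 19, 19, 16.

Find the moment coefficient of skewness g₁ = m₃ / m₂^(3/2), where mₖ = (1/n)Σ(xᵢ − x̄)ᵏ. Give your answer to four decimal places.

x̄ = (6 - 15 + 19 + 19 + 16) / 5 = 9.0000
deviations (xᵢ − x̄): -3.0000, -24.0000, 10.0000, 10.0000, 7.0000
Σ(xᵢ − x̄)² = 834.0000 ⇒ m₂ = 834.0000/5 = 166.80000
Σ(xᵢ − x̄)³ = -11508.0000 ⇒ m₃ = -11508.0000/5 = -2301.60000
m₂^(3/2) = 166.80000^(1.5) = 2154.23992
g₁ = m₃ / m₂^(3/2) = -2301.60000 / 2154.23992 ≈ -1.0684

-1.0684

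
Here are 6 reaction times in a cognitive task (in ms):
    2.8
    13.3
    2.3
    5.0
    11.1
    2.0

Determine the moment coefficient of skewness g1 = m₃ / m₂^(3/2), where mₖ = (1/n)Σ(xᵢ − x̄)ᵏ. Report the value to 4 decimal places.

0.6380

x̄ = (2.8 + 13.3 + 2.3 + 5.0 + 11.1 + 2.0) / 6 = 6.0833
deviations (xᵢ − x̄): -3.2833, 7.2167, -3.7833, -1.0833, 5.0167, -4.0833
Σ(xᵢ − x̄)² = 120.1883 ⇒ m₂ = 120.1883/6 = 20.03139
Σ(xᵢ − x̄)³ = 343.1964 ⇒ m₃ = 343.1964/6 = 57.19941
m₂^(3/2) = 20.03139^(1.5) = 89.65336
g1 = m₃ / m₂^(3/2) = 57.19941 / 89.65336 ≈ 0.6380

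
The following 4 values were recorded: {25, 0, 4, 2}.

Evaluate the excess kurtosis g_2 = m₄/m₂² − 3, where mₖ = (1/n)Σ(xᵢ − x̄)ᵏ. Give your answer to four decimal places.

x̄ = 7.7500
Σ(xᵢ − x̄)² = 404.7500 ⇒ m₂ = 101.18750
Σ(xᵢ − x̄)⁴ = 93441.8281 ⇒ m₄ = 23360.45703
m₂² = 10238.91016
g_2 = m₄/m₂² − 3 = 2.28154 − 3 ≈ -0.7185

-0.7185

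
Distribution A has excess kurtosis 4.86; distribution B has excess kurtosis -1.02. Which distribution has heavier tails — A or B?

Higher excess kurtosis ⇒ heavier tails relative to the normal distribution.
4.86 vs -1.02: the larger is 4.86, so A has heavier tails. (A is leptokurtic — heavier-than-normal tails; the other is platykurtic.)

A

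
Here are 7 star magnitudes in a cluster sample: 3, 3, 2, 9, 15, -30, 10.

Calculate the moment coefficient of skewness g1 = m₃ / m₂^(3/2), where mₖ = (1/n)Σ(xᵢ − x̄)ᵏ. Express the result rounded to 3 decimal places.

-1.600

x̄ = (3 + 3 + 2 + 9 + 15 - 30 + 10) / 7 = 1.7143
deviations (xᵢ − x̄): 1.2857, 1.2857, 0.2857, 7.2857, 13.2857, -31.7143, 8.2857
Σ(xᵢ − x̄)² = 1307.4286 ⇒ m₂ = 1307.4286/7 = 186.77551
Σ(xᵢ − x̄)³ = -28593.1837 ⇒ m₃ = -28593.1837/7 = -4084.74052
m₂^(3/2) = 186.77551^(1.5) = 2552.58314
g1 = m₃ / m₂^(3/2) = -4084.74052 / 2552.58314 ≈ -1.600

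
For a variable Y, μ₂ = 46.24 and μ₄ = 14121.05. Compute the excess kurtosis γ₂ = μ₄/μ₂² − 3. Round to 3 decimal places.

μ₂² = 46.24² = 2138.13760
μ₄/μ₂² = 14121.05 / 2138.13760 = 6.60437
γ₂ = 6.60437 − 3 ≈ 3.604

3.604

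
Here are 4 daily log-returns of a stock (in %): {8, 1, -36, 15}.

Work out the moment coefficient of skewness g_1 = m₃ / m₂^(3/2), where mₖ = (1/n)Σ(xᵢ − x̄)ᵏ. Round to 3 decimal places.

x̄ = (8 + 1 - 36 + 15) / 4 = -3.0000
deviations (xᵢ − x̄): 11.0000, 4.0000, -33.0000, 18.0000
Σ(xᵢ − x̄)² = 1550.0000 ⇒ m₂ = 1550.0000/4 = 387.50000
Σ(xᵢ − x̄)³ = -28710.0000 ⇒ m₃ = -28710.0000/4 = -7177.50000
m₂^(3/2) = 387.50000^(1.5) = 7627.94513
g_1 = m₃ / m₂^(3/2) = -7177.50000 / 7627.94513 ≈ -0.941

-0.941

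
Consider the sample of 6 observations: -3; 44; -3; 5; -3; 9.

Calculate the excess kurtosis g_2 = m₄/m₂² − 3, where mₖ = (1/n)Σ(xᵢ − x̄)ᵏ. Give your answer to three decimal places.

0.653

x̄ = 8.1667
Σ(xᵢ − x̄)² = 1668.8333 ⇒ m₂ = 278.13889
Σ(xᵢ − x̄)⁴ = 1695474.4861 ⇒ m₄ = 282579.08102
m₂² = 77361.24151
g_2 = m₄/m₂² − 3 = 3.65272 − 3 ≈ 0.653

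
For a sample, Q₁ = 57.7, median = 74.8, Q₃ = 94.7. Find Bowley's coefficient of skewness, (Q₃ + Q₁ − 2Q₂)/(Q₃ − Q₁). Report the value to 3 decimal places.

numerator: Q₃ + Q₁ − 2Q₂ = 94.7 + 57.7 − 2×74.8 = 2.8000
denominator: Q₃ − Q₁ = 94.7 − 57.7 = 37.0000
Bowley skewness = 2.8000 / 37.0000 ≈ 0.076

0.076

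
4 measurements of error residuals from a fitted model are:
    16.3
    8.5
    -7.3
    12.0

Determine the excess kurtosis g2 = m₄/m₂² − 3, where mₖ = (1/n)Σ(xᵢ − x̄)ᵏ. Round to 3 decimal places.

-0.892

x̄ = 7.3750
Σ(xᵢ − x̄)² = 317.6675 ⇒ m₂ = 79.41688
Σ(xᵢ − x̄)⁴ = 53182.2245 ⇒ m₄ = 13295.55611
m₂² = 6307.04003
g2 = m₄/m₂² − 3 = 2.10805 − 3 ≈ -0.892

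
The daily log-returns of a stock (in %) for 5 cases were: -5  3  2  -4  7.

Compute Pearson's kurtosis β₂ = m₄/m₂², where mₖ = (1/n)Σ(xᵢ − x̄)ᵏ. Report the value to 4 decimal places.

1.5359

x̄ = 0.6000
Σ(xᵢ − x̄)² = 101.2000 ⇒ m₂ = 20.24000
Σ(xᵢ − x̄)⁴ = 3145.9360 ⇒ m₄ = 629.18720
m₂² = 409.65760
β₂ = m₄/m₂² = 629.18720 / 409.65760 ≈ 1.5359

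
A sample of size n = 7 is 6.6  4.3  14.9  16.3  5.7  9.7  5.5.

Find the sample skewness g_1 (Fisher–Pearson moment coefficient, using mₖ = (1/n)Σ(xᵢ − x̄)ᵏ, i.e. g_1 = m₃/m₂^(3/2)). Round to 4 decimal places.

0.6390

x̄ = (6.6 + 4.3 + 14.9 + 16.3 + 5.7 + 9.7 + 5.5) / 7 = 9.0000
deviations (xᵢ − x̄): -2.4000, -4.7000, 5.9000, 7.3000, -3.3000, 0.7000, -3.5000
Σ(xᵢ − x̄)² = 139.5800 ⇒ m₂ = 139.5800/7 = 19.94000
Σ(xᵢ − x̄)³ = 398.2800 ⇒ m₃ = 398.2800/7 = 56.89714
m₂^(3/2) = 19.94000^(1.5) = 89.04053
g_1 = m₃ / m₂^(3/2) = 56.89714 / 89.04053 ≈ 0.6390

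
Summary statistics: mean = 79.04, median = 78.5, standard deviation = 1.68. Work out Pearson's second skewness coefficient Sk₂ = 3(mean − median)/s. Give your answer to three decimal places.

Sk₂ = 3(79.04 − 78.5) / 1.68 = 3 × 0.5400 / 1.68
    = 1.6200 / 1.68 ≈ 0.964

0.964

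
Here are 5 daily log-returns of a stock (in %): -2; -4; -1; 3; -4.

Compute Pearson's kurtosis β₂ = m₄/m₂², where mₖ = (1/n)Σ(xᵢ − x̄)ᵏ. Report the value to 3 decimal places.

x̄ = -1.6000
Σ(xᵢ − x̄)² = 33.2000 ⇒ m₂ = 6.64000
Σ(xᵢ − x̄)⁴ = 514.2560 ⇒ m₄ = 102.85120
m₂² = 44.08960
β₂ = m₄/m₂² = 102.85120 / 44.08960 ≈ 2.333

2.333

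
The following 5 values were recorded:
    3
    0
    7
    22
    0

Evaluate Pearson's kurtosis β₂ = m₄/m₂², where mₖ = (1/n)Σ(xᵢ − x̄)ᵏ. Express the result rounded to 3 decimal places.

x̄ = 6.4000
Σ(xᵢ − x̄)² = 337.2000 ⇒ m₂ = 67.44000
Σ(xᵢ − x̄)⁴ = 62713.2960 ⇒ m₄ = 12542.65920
m₂² = 4548.15360
β₂ = m₄/m₂² = 12542.65920 / 4548.15360 ≈ 2.758

2.758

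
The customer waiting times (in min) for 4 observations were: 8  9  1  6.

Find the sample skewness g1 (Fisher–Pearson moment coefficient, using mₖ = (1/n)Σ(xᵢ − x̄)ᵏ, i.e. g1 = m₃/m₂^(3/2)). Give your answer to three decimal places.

x̄ = (8 + 9 + 1 + 6) / 4 = 6.0000
deviations (xᵢ − x̄): 2.0000, 3.0000, -5.0000, 0.0000
Σ(xᵢ − x̄)² = 38.0000 ⇒ m₂ = 38.0000/4 = 9.50000
Σ(xᵢ − x̄)³ = -90.0000 ⇒ m₃ = -90.0000/4 = -22.50000
m₂^(3/2) = 9.50000^(1.5) = 29.28097
g1 = m₃ / m₂^(3/2) = -22.50000 / 29.28097 ≈ -0.768

-0.768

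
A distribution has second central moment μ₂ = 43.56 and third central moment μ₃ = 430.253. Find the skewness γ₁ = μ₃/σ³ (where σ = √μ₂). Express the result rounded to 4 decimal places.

1.4966

σ = √μ₂ = √43.56 = 6.60000
σ³ = μ₂^(3/2) = 287.49600
γ₁ = μ₃/σ³ = 430.253 / 287.49600 ≈ 1.4966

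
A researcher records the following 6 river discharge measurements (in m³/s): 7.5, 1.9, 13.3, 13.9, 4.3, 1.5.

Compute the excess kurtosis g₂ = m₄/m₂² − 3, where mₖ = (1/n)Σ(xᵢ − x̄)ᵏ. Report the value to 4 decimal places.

-1.5747

x̄ = 7.0667
Σ(xᵢ − x̄)² = 151.0733 ⇒ m₂ = 25.17889
Σ(xᵢ − x̄)⁴ = 5421.5005 ⇒ m₄ = 903.58342
m₂² = 633.97645
g₂ = m₄/m₂² − 3 = 1.42526 − 3 ≈ -1.5747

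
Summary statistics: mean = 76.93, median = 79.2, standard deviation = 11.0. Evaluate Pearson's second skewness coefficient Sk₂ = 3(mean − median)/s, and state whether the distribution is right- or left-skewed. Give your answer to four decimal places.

Sk₂ = 3(76.93 − 79.2) / 11.0 = 3 × -2.2700 / 11.0
    = -6.8100 / 11.0 ≈ -0.6191
Sk₂ < 0 ⇒ mean < median ⇒ left-skewed (negative skew).

-0.6191, left-skewed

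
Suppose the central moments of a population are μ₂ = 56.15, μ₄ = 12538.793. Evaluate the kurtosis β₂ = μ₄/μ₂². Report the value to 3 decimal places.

3.977

μ₂² = 56.15² = 3152.82250
μ₄/μ₂² = 12538.793 / 3152.82250 = 3.97701
β₂ ≈ 3.977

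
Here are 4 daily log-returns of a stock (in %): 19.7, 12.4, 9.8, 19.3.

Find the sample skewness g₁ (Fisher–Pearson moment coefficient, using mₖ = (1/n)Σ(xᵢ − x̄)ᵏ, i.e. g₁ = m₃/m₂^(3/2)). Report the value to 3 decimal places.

-0.131

x̄ = (19.7 + 12.4 + 9.8 + 19.3) / 4 = 15.3000
deviations (xᵢ − x̄): 4.4000, -2.9000, -5.5000, 4.0000
Σ(xᵢ − x̄)² = 74.0200 ⇒ m₂ = 74.0200/4 = 18.50500
Σ(xᵢ − x̄)³ = -41.5800 ⇒ m₃ = -41.5800/4 = -10.39500
m₂^(3/2) = 18.50500^(1.5) = 79.60377
g₁ = m₃ / m₂^(3/2) = -10.39500 / 79.60377 ≈ -0.131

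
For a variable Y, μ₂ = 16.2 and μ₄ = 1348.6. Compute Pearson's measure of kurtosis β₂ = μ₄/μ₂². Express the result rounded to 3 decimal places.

5.139

μ₂² = 16.2² = 262.44000
μ₄/μ₂² = 1348.6 / 262.44000 = 5.13870
β₂ ≈ 5.139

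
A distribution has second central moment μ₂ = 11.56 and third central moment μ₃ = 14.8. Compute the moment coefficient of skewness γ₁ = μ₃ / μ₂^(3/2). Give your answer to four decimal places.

0.3766

σ = √μ₂ = √11.56 = 3.40000
σ³ = μ₂^(3/2) = 39.30400
γ₁ = μ₃/σ³ = 14.8 / 39.30400 ≈ 0.3766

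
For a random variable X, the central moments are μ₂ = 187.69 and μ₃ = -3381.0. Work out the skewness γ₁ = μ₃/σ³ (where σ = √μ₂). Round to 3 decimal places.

-1.315

σ = √μ₂ = √187.69 = 13.70000
σ³ = μ₂^(3/2) = 2571.35300
γ₁ = μ₃/σ³ = -3381.0 / 2571.35300 ≈ -1.315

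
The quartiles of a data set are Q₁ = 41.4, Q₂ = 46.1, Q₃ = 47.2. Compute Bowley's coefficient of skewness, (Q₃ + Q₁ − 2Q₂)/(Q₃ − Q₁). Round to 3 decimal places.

-0.621

numerator: Q₃ + Q₁ − 2Q₂ = 47.2 + 41.4 − 2×46.1 = -3.6000
denominator: Q₃ − Q₁ = 47.2 − 41.4 = 5.8000
Bowley skewness = -3.6000 / 5.8000 ≈ -0.621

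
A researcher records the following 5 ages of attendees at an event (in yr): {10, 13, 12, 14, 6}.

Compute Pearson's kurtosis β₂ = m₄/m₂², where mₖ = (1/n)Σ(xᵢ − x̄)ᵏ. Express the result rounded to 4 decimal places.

2.2625

x̄ = 11.0000
Σ(xᵢ − x̄)² = 40.0000 ⇒ m₂ = 8.00000
Σ(xᵢ − x̄)⁴ = 724.0000 ⇒ m₄ = 144.80000
m₂² = 64.00000
β₂ = m₄/m₂² = 144.80000 / 64.00000 ≈ 2.2625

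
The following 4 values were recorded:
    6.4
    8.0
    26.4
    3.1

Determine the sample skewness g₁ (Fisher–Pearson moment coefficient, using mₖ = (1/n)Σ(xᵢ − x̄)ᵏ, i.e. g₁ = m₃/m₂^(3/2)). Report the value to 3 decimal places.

x̄ = (6.4 + 8.0 + 26.4 + 3.1) / 4 = 10.9750
deviations (xᵢ − x̄): -4.5750, -2.9750, 15.4250, -7.8750
Σ(xᵢ − x̄)² = 329.7275 ⇒ m₂ = 329.7275/4 = 82.43187
Σ(xᵢ − x̄)³ = 3059.6186 ⇒ m₃ = 3059.6186/4 = 764.90466
m₂^(3/2) = 82.43187^(1.5) = 748.41549
g₁ = m₃ / m₂^(3/2) = 764.90466 / 748.41549 ≈ 1.022

1.022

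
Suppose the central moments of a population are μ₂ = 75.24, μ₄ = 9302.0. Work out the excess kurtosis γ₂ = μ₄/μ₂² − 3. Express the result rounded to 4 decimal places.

-1.3568

μ₂² = 75.24² = 5661.05760
μ₄/μ₂² = 9302.0 / 5661.05760 = 1.64316
γ₂ = 1.64316 − 3 ≈ -1.3568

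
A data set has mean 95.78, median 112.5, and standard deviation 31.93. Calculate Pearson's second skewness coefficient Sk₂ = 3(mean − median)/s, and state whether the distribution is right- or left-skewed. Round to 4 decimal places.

Sk₂ = 3(95.78 − 112.5) / 31.93 = 3 × -16.7200 / 31.93
    = -50.1600 / 31.93 ≈ -1.5709
Sk₂ < 0 ⇒ mean < median ⇒ left-skewed (negative skew).

-1.5709, left-skewed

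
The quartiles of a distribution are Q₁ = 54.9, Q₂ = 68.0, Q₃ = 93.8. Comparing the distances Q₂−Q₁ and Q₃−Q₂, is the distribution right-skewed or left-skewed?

Q₂ − Q₁ = 13.1;  Q₃ − Q₂ = 25.8
Q₃ − Q₂ > Q₂ − Q₁ ⇒ the upper half is more spread out ⇒ right-skewed.

right-skewed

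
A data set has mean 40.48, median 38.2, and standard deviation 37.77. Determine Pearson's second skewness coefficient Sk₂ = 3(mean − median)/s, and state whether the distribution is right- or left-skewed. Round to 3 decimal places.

Sk₂ = 3(40.48 − 38.2) / 37.77 = 3 × 2.2800 / 37.77
    = 6.8400 / 37.77 ≈ 0.181
Sk₂ > 0 ⇒ mean > median ⇒ right-skewed (positive skew).

0.181, right-skewed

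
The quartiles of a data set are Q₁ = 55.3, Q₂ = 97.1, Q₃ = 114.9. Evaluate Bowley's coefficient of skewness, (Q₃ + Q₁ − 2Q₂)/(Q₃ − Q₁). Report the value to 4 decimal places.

-0.4027

numerator: Q₃ + Q₁ − 2Q₂ = 114.9 + 55.3 − 2×97.1 = -24.0000
denominator: Q₃ − Q₁ = 114.9 − 55.3 = 59.6000
Bowley skewness = -24.0000 / 59.6000 ≈ -0.4027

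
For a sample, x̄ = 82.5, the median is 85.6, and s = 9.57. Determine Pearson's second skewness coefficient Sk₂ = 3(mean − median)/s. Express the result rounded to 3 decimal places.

-0.972

Sk₂ = 3(82.5 − 85.6) / 9.57 = 3 × -3.1000 / 9.57
    = -9.3000 / 9.57 ≈ -0.972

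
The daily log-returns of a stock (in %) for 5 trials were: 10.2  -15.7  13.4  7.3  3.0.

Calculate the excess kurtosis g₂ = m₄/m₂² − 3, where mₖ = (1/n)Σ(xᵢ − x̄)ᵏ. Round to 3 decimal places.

x̄ = 3.6400
Σ(xᵢ − x̄)² = 526.1320 ⇒ m₂ = 105.22640
Σ(xᵢ − x̄)⁴ = 151008.1410 ⇒ m₄ = 30201.62821
m₂² = 11072.59526
g₂ = m₄/m₂² − 3 = 2.72760 − 3 ≈ -0.272

-0.272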